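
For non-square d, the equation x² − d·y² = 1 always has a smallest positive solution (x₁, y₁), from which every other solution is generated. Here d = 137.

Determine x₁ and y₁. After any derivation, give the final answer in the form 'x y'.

[11; 1,2,2,1,1,2,2,1,22] for √137; ℓ=9 ⇒ convergent index 17
step 0: (11, 1)  from 11·(1,0) + (0,1)
step 1: (12, 1)  from 1·(11,1) + (1,0)
step 2: (35, 3)  from 2·(12,1) + (11,1)
step 3: (82, 7)  from 2·(35,3) + (12,1)
step 4: (117, 10)  from 1·(82,7) + (35,3)
step 5: (199, 17)  from 1·(117,10) + (82,7)
…
step 9: (39597, 3383)  from 22·(1744,149) + (1229,105)
…
step 11: (122279, 10447)  from 2·(41341,3532) + (39597,3383)
…
step 13: (408178, 34873)  from 1·(285899,24426) + (122279,10447)
…
step 15: (1796332, 153471)  from 2·(694077,59299) + (408178,34873)
step 16: (4286741, 366241)  from 2·(1796332,153471) + (694077,59299)
step 17: (6083073, 519712)  from 1·(4286741,366241) + (1796332,153471)
fundamental: x₁=6083073, y₁=519712  (since 37003777123329 − 137·270100562944 = 1)

6083073 519712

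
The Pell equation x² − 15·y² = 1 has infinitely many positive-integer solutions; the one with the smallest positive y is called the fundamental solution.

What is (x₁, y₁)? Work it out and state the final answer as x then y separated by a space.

√15 = [3; 1,6, …], period ℓ=2 (even) → k=1
a_0=3:  p_0=3·1+0=3,  q_0=3·0+1=1
a_1=1:  p_1=1·3+1=4,  q_1=1·1+0=1
→ (4, 1).  Check: 4²=16, 15·1²=15, difference 1.

4 1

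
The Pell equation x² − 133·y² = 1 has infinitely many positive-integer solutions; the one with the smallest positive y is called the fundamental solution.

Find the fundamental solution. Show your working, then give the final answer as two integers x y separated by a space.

√133 = [11; 1,1,7,5,1,…,1,1,22, …], period ℓ=16 (even) → k=15
i=0: a=11 ⇒ p=11, q=1
…
i=3: a=7 ⇒ p=173, q=15
…
i=5: a=1 ⇒ p=1061, q=92
…
i=12: a=5 ⇒ p=168583, q=14618
…
i=14: a=1 ⇒ p=1378591, q=119539
i=15: a=1 ⇒ p=2588599, q=224460
→ (2588599, 224460).  Check: 2588599²=6700844782801, 133·224460²=6700844782800, difference 1.

2588599 224460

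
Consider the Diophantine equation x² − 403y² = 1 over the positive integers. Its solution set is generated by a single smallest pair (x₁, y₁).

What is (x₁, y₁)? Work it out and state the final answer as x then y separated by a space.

669878 33369

√403 → a₀=20, period (13,2,1,3,1,3,1,2,13,40); ℓ=10 even so k=9
step 0: (20, 1)  from 20·(1,0) + (0,1)
…
step 3: (803, 40)  from 1·(542,27) + (261,13)
…
step 8: (50147, 2498)  from 2·(17967,895) + (14213,708)
step 9: (669878, 33369)  from 13·(50147,2498) + (17967,895)
fundamental: x₁=669878, y₁=33369  (since 448736534884 − 403·1113490161 = 1)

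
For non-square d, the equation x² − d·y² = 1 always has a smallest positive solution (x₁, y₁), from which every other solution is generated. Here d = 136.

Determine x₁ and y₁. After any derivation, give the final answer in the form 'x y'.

[11; 1,1,1,22] for √136; ℓ=4 ⇒ convergent index 3
a_0=11:  p_0=11·1+0=11,  q_0=11·0+1=1
a_1=1:  p_1=1·11+1=12,  q_1=1·1+0=1
a_2=1:  p_2=1·12+11=23,  q_2=1·1+1=2
a_3=1:  p_3=1·23+12=35,  q_3=1·2+1=3
→ (35, 3).  Check: 35²=1225, 136·3²=1224, difference 1.

35 3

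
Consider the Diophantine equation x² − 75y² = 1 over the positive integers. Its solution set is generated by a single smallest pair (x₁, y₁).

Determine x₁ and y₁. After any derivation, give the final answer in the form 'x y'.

√75 → a₀=8, period (1,1,1,16); ℓ=4 even so k=3
k=0  a_k=8  p_k/q_k = 8/1
k=1  a_k=1  p_k/q_k = 9/1
k=2  a_k=1  p_k/q_k = 17/2
k=3  a_k=1  p_k/q_k = 26/3
→ (26, 3).  Check: 26²=676, 75·3²=675, difference 1.

26 3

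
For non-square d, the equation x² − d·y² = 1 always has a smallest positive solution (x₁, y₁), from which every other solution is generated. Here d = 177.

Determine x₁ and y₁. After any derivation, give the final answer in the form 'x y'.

√177 → a₀=13, period (3,3,2,8,2,3,3,26); ℓ=8 even so k=7
k=0  a_k=13  p_k/q_k = 13/1
…
k=4  a_k=8  p_k/q_k = 2581/194
…
k=6  a_k=3  p_k/q_k = 18985/1427
k=7  a_k=3  p_k/q_k = 62423/4692
fundamental: x₁=62423, y₁=4692  (since 3896630929 − 177·22014864 = 1)

62423 4692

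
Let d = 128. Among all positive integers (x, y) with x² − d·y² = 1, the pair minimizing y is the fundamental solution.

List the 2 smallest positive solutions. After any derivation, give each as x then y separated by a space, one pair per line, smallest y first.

[11; 3,5,3,22] for √128; ℓ=4 ⇒ convergent index 3
k=0  a_k=11  p_k/q_k = 11/1
k=1  a_k=3  p_k/q_k = 34/3
k=2  a_k=5  p_k/q_k = 181/16
k=3  a_k=3  p_k/q_k = 577/51
fundamental: x₁=577, y₁=51  (since 332929 − 128·2601 = 1)
k=2:  x_2 = 577·577+128·51·51 = 665857,  y_2 = 577·51+51·577 = 58854

577 51
665857 58854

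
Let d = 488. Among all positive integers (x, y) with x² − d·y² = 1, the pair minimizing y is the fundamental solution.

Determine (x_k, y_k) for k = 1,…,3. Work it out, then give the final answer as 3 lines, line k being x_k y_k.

d=488: √d = [22; 11,44] (ℓ=2, even), read p_1/q_1
step 0: (22, 1)  from 22·(1,0) + (0,1)
step 1: (243, 11)  from 11·(22,1) + (1,0)
→ (243, 11).  Check: 243²=59049, 488·11²=59048, difference 1.
n=2: (243,11)∘(243,11) = (243·243+488·11·11, 243·11+11·243) = (118097,5346)
n=3: (118097,5346)∘(243,11) = (243·118097+488·11·5346, 243·5346+11·118097) = (57394899,2598145)

243 11
118097 5346
57394899 2598145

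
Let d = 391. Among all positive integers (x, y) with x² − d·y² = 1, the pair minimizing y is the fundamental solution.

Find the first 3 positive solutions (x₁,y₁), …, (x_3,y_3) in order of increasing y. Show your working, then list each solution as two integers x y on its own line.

[19; 1,3,2,2,1,…,3,1,38] for √391; ℓ=16 ⇒ convergent index 15
k=0  a_k=19  p_k/q_k = 19/1
k=1  a_k=1  p_k/q_k = 20/1
…
k=4  a_k=2  p_k/q_k = 435/22
k=5  a_k=1  p_k/q_k = 613/31
k=6  a_k=1  p_k/q_k = 1048/53
…
k=8  a_k=19  p_k/q_k = 52519/2656
k=9  a_k=2  p_k/q_k = 107747/5449
…
k=13  a_k=2  p_k/q_k = 1660597/83980
k=14  a_k=3  p_k/q_k = 5678083/287153
k=15  a_k=1  p_k/q_k = 7338680/371133
→ (7338680, 371133).  Check: 7338680²=53856224142400, 391·371133²=53856224142399, difference 1.
(7338680+371133√391)^2 = 107712448284799 + 5447252648880√391
(7338680+371133√391)^3 = 1580934379957370111960 + 79951288138564985667√391

7338680 371133
107712448284799 5447252648880
1580934379957370111960 79951288138564985667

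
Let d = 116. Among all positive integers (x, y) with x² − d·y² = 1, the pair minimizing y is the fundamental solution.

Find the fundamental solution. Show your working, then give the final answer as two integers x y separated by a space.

√116 → a₀=10, period (1,3,2,1,4,1,2,3,1,20); ℓ=10 even so k=9
i=0: a=10 ⇒ p=10, q=1
i=1: a=1 ⇒ p=11, q=1
…
i=4: a=1 ⇒ p=140, q=13
…
i=6: a=1 ⇒ p=797, q=74
i=7: a=2 ⇒ p=2251, q=209
i=8: a=3 ⇒ p=7550, q=701
i=9: a=1 ⇒ p=9801, q=910
(x₁, y₁) = (9801, 910);  9801² − 116·910² = 1 ✓

9801 910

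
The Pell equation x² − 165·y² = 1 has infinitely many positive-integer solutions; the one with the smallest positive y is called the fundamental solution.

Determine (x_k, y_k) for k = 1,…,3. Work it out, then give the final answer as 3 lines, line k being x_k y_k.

1079 84
2328481 181272
5024860919 391184892

[12; 1,5,2,5,1,24] for √165; ℓ=6 ⇒ convergent index 5
i=0: a=12 ⇒ p=12, q=1
…
i=3: a=2 ⇒ p=167, q=13
i=4: a=5 ⇒ p=912, q=71
i=5: a=1 ⇒ p=1079, q=84
(x₁, y₁) = (1079, 84);  1079² − 165·84² = 1 ✓
n=2: (1079,84)∘(1079,84) = (1079·1079+165·84·84, 1079·84+84·1079) = (2328481,181272)
n=3: (2328481,181272)∘(1079,84) = (1079·2328481+165·84·181272, 1079·181272+84·2328481) = (5024860919,391184892)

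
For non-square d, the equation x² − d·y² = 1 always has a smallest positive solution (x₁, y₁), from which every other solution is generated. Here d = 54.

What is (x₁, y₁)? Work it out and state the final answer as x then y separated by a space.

485 66

[7; 2,1,6,1,2,14] for √54; ℓ=6 ⇒ convergent index 5
k=0  a_k=7  p_k/q_k = 7/1
…
k=3  a_k=6  p_k/q_k = 147/20
k=4  a_k=1  p_k/q_k = 169/23
k=5  a_k=2  p_k/q_k = 485/66
(x₁, y₁) = (485, 66);  485² − 54·66² = 1 ✓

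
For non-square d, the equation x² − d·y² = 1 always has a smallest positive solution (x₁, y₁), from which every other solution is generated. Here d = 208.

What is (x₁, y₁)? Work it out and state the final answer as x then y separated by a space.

√208 = [14; 2,2,1,2,2,28, …], period ℓ=6 (even) → k=5
k=0  a_k=14  p_k/q_k = 14/1
k=1  a_k=2  p_k/q_k = 29/2
…
k=4  a_k=2  p_k/q_k = 274/19
k=5  a_k=2  p_k/q_k = 649/45
(x₁, y₁) = (649, 45);  649² − 208·45² = 1 ✓

649 45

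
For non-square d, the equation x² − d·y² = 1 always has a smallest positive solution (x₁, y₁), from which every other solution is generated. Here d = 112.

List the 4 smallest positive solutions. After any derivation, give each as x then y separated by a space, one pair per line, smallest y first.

√112 → a₀=10, period (1,1,2,1,1,20); ℓ=6 even so k=5
k=0  a_k=10  p_k/q_k = 10/1
k=1  a_k=1  p_k/q_k = 11/1
k=2  a_k=1  p_k/q_k = 21/2
…
k=4  a_k=1  p_k/q_k = 74/7
k=5  a_k=1  p_k/q_k = 127/12
(x₁, y₁) = (127, 12);  127² − 112·12² = 1 ✓
n=2: (127,12)∘(127,12) = (127·127+112·12·12, 127·12+12·127) = (32257,3048)
n=3: (32257,3048)∘(127,12) = (127·32257+112·12·3048, 127·3048+12·32257) = (8193151,774180)
n=4: (8193151,774180)∘(127,12) = (127·8193151+112·12·774180, 127·774180+12·8193151) = (2081028097,196638672)

127 12
32257 3048
8193151 774180
2081028097 196638672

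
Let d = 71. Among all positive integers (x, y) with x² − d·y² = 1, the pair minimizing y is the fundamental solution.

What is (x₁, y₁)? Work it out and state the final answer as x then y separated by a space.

3480 413

d=71: √d = [8; 2,2,1,7,1,2,2,16] (ℓ=8, even), read p_7/q_7
a_0=8:  p_0=8·1+0=8,  q_0=8·0+1=1
a_1=2:  p_1=2·8+1=17,  q_1=2·1+0=2
a_2=2:  p_2=2·17+8=42,  q_2=2·2+1=5
a_3=1:  p_3=1·42+17=59,  q_3=1·5+2=7
a_4=7:  p_4=7·59+42=455,  q_4=7·7+5=54
…
a_6=2:  p_6=2·514+455=1483,  q_6=2·61+54=176
a_7=2:  p_7=2·1483+514=3480,  q_7=2·176+61=413
fundamental: x₁=3480, y₁=413  (since 12110400 − 71·170569 = 1)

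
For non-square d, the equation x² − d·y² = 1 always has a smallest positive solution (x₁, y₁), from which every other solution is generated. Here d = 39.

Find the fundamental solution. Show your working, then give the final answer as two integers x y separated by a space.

d=39: √d = [6; 4,12] (ℓ=2, even), read p_1/q_1
a_0=6:  p_0=6·1+0=6,  q_0=6·0+1=1
a_1=4:  p_1=4·6+1=25,  q_1=4·1+0=4
(x₁, y₁) = (25, 4);  25² − 39·4² = 1 ✓

25 4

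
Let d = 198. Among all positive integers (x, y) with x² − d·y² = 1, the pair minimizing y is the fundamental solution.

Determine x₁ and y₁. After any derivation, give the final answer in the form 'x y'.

√198 = [14; 14,28, …], period ℓ=2 (even) → k=1
a_0=14:  p_0=14·1+0=14,  q_0=14·0+1=1
a_1=14:  p_1=14·14+1=197,  q_1=14·1+0=14
fundamental: x₁=197, y₁=14  (since 38809 − 198·196 = 1)

197 14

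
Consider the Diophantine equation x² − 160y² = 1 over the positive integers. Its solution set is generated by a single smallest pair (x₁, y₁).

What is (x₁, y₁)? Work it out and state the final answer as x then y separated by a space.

√160 = [12; 1,1,1,5,1,1,1,24, …], period ℓ=8 (even) → k=7
k=0  a_k=12  p_k/q_k = 12/1
…
k=2  a_k=1  p_k/q_k = 25/2
k=3  a_k=1  p_k/q_k = 38/3
…
k=5  a_k=1  p_k/q_k = 253/20
k=6  a_k=1  p_k/q_k = 468/37
k=7  a_k=1  p_k/q_k = 721/57
fundamental: x₁=721, y₁=57  (since 519841 − 160·3249 = 1)

721 57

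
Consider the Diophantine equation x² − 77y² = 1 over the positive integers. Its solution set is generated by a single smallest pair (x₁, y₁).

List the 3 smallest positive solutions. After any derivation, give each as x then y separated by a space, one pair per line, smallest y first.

351 40
246401 28080
172973151 19712120

d=77: √d = [8; 1,3,2,3,1,16] (ℓ=6, even), read p_5/q_5
k=0  a_k=8  p_k/q_k = 8/1
k=1  a_k=1  p_k/q_k = 9/1
…
k=3  a_k=2  p_k/q_k = 79/9
k=4  a_k=3  p_k/q_k = 272/31
k=5  a_k=1  p_k/q_k = 351/40
(x₁, y₁) = (351, 40);  351² − 77·40² = 1 ✓
(351+40√77)^2 = 246401 + 28080√77
(351+40√77)^3 = 172973151 + 19712120√77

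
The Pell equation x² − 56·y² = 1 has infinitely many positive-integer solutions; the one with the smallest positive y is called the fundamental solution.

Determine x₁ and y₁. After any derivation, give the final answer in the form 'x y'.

[7; 2,14] for √56; ℓ=2 ⇒ convergent index 1
step 0: (7, 1)  from 7·(1,0) + (0,1)
step 1: (15, 2)  from 2·(7,1) + (1,0)
fundamental: x₁=15, y₁=2  (since 225 − 56·4 = 1)

15 2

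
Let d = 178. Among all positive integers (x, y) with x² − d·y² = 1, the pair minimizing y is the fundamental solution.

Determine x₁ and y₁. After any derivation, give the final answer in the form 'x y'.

[13; 2,1,12,1,2,26] for √178; ℓ=6 ⇒ convergent index 5
step 0: (13, 1)  from 13·(1,0) + (0,1)
…
step 3: (507, 38)  from 12·(40,3) + (27,2)
step 4: (547, 41)  from 1·(507,38) + (40,3)
step 5: (1601, 120)  from 2·(547,41) + (507,38)
(x₁, y₁) = (1601, 120);  1601² − 178·120² = 1 ✓

1601 120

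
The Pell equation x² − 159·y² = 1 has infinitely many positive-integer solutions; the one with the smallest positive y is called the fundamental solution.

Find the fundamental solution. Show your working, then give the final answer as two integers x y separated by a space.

1324 105

[12; 1,1,1,1,3,1,1,1,1,24] for √159; ℓ=10 ⇒ convergent index 9
a_0=12:  p_0=12·1+0=12,  q_0=12·0+1=1
a_1=1:  p_1=1·12+1=13,  q_1=1·1+0=1
a_2=1:  p_2=1·13+12=25,  q_2=1·1+1=2
…
a_4=1:  p_4=1·38+25=63,  q_4=1·3+2=5
a_5=3:  p_5=3·63+38=227,  q_5=3·5+3=18
a_6=1:  p_6=1·227+63=290,  q_6=1·18+5=23
…
a_8=1:  p_8=1·517+290=807,  q_8=1·41+23=64
a_9=1:  p_9=1·807+517=1324,  q_9=1·64+41=105
fundamental: x₁=1324, y₁=105  (since 1752976 − 159·11025 = 1)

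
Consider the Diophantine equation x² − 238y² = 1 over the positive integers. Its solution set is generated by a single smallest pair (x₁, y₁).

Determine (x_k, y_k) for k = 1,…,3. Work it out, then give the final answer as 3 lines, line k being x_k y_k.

11663 756
272051137 17634456
6345864809999 411341319900

d=238: √d = [15; 2,2,1,14,1,2,2,30] (ℓ=8, even), read p_7/q_7
k=0  a_k=15  p_k/q_k = 15/1
k=1  a_k=2  p_k/q_k = 31/2
k=2  a_k=2  p_k/q_k = 77/5
k=3  a_k=1  p_k/q_k = 108/7
k=4  a_k=14  p_k/q_k = 1589/103
k=5  a_k=1  p_k/q_k = 1697/110
k=6  a_k=2  p_k/q_k = 4983/323
k=7  a_k=2  p_k/q_k = 11663/756
→ (11663, 756).  Check: 11663²=136025569, 238·756²=136025568, difference 1.
(x_2, y_2) = (11663·11663 + 238·756·756, 11663·756 + 756·11663) = (272051137, 17634456)
(x_3, y_3) = (11663·272051137 + 238·756·17634456, 11663·17634456 + 756·272051137) = (6345864809999, 411341319900)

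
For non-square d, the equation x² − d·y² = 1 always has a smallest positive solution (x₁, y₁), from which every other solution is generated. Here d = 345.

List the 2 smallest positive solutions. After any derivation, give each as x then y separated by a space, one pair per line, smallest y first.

[18; 1,1,2,1,6,1,2,1,1,36] for √345; ℓ=10 ⇒ convergent index 9
k=0  a_k=18  p_k/q_k = 18/1
k=1  a_k=1  p_k/q_k = 19/1
…
k=3  a_k=2  p_k/q_k = 93/5
k=4  a_k=1  p_k/q_k = 130/7
k=5  a_k=6  p_k/q_k = 873/47
k=6  a_k=1  p_k/q_k = 1003/54
k=7  a_k=2  p_k/q_k = 2879/155
k=8  a_k=1  p_k/q_k = 3882/209
k=9  a_k=1  p_k/q_k = 6761/364
→ (6761, 364).  Check: 6761²=45711121, 345·364²=45711120, difference 1.
k=2:  x_2 = 6761·6761+345·364·364 = 91422241,  y_2 = 6761·364+364·6761 = 4922008

6761 364
91422241 4922008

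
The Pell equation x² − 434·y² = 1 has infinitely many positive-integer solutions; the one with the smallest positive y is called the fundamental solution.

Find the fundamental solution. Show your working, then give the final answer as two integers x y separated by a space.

125 6

√434 = [20; 1,4,1,40, …], period ℓ=4 (even) → k=3
i=0: a=20 ⇒ p=20, q=1
i=1: a=1 ⇒ p=21, q=1
i=2: a=4 ⇒ p=104, q=5
i=3: a=1 ⇒ p=125, q=6
(x₁, y₁) = (125, 6);  125² − 434·6² = 1 ✓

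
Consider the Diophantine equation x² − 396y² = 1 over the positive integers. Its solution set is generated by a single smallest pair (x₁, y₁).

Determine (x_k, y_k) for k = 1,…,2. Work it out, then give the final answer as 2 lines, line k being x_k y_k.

√396 → a₀=19, period (1,8,1,38); ℓ=4 even so k=3
i=0: a=19 ⇒ p=19, q=1
…
i=2: a=8 ⇒ p=179, q=9
i=3: a=1 ⇒ p=199, q=10
fundamental: x₁=199, y₁=10  (since 39601 − 396·100 = 1)
(199+10√396)^2 = 79201 + 3980√396

199 10
79201 3980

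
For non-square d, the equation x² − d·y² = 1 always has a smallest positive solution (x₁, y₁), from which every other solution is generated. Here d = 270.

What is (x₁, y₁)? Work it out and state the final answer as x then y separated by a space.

5291 322

[16; 2,3,6,3,2,32] for √270; ℓ=6 ⇒ convergent index 5
i=0: a=16 ⇒ p=16, q=1
…
i=2: a=3 ⇒ p=115, q=7
i=3: a=6 ⇒ p=723, q=44
i=4: a=3 ⇒ p=2284, q=139
i=5: a=2 ⇒ p=5291, q=322
→ (5291, 322).  Check: 5291²=27994681, 270·322²=27994680, difference 1.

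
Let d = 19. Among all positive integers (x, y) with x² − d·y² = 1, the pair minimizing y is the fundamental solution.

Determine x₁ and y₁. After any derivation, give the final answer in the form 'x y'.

170 39

√19 → a₀=4, period (2,1,3,1,2,8); ℓ=6 even so k=5
i=0: a=4 ⇒ p=4, q=1
i=1: a=2 ⇒ p=9, q=2
…
i=4: a=1 ⇒ p=61, q=14
i=5: a=2 ⇒ p=170, q=39
fundamental: x₁=170, y₁=39  (since 28900 − 19·1521 = 1)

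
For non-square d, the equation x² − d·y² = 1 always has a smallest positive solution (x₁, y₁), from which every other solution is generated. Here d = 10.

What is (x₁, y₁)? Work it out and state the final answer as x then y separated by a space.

√10 → a₀=3, period (6); ℓ=1 odd so k=1
a_0=3:  p_0=3·1+0=3,  q_0=3·0+1=1
a_1=6:  p_1=6·3+1=19,  q_1=6·1+0=6
(x₁, y₁) = (19, 6);  19² − 10·6² = 1 ✓

19 6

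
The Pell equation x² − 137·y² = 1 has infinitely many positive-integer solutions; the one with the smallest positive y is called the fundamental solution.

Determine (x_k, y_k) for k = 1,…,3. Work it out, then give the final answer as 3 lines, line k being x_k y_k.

6083073 519712
74007554246657 6322892069952
900386710067742990849 76925228065277725280

d=137: √d = [11; 1,2,2,1,1,2,2,1,22] (ℓ=9, odd), read p_17/q_17
a_0=11:  p_0=11·1+0=11,  q_0=11·0+1=1
…
a_2=2:  p_2=2·12+11=35,  q_2=2·1+1=3
a_3=2:  p_3=2·35+12=82,  q_3=2·3+1=7
…
a_5=1:  p_5=1·117+82=199,  q_5=1·10+7=17
…
a_7=2:  p_7=2·515+199=1229,  q_7=2·44+17=105
a_8=1:  p_8=1·1229+515=1744,  q_8=1·105+44=149
a_9=22:  p_9=22·1744+1229=39597,  q_9=22·149+105=3383
…
a_11=2:  p_11=2·41341+39597=122279,  q_11=2·3532+3383=10447
a_12=2:  p_12=2·122279+41341=285899,  q_12=2·10447+3532=24426
…
a_15=2:  p_15=2·694077+408178=1796332,  q_15=2·59299+34873=153471
a_16=2:  p_16=2·1796332+694077=4286741,  q_16=2·153471+59299=366241
a_17=1:  p_17=1·4286741+1796332=6083073,  q_17=1·366241+153471=519712
→ (6083073, 519712).  Check: 6083073²=37003777123329, 137·519712²=37003777123328, difference 1.
n=2: (6083073,519712)∘(6083073,519712) = (6083073·6083073+137·519712·519712, 6083073·519712+519712·6083073) = (74007554246657,6322892069952)
n=3: (74007554246657,6322892069952)∘(6083073,519712) = (6083073·74007554246657+137·519712·6322892069952, 6083073·6322892069952+519712·74007554246657) = (900386710067742990849,76925228065277725280)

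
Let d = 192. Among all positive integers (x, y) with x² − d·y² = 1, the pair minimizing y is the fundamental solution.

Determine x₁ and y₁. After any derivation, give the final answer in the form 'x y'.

97 7

√192 → a₀=13, period (1,5,1,26); ℓ=4 even so k=3
k=0  a_k=13  p_k/q_k = 13/1
…
k=2  a_k=5  p_k/q_k = 83/6
k=3  a_k=1  p_k/q_k = 97/7
(x₁, y₁) = (97, 7);  97² − 192·7² = 1 ✓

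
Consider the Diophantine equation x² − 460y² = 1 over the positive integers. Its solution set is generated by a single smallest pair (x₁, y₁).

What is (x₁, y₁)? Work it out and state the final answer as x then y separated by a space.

√460 → a₀=21, period (2,4,3,1,2,10,2,1,3,4,2,42); ℓ=12 even so k=11
k=0  a_k=21  p_k/q_k = 21/1
k=1  a_k=2  p_k/q_k = 43/2
k=2  a_k=4  p_k/q_k = 193/9
…
k=4  a_k=1  p_k/q_k = 815/38
…
k=6  a_k=10  p_k/q_k = 23335/1088
k=7  a_k=2  p_k/q_k = 48922/2281
…
k=10  a_k=4  p_k/q_k = 1135029/52921
k=11  a_k=2  p_k/q_k = 2535751/118230
fundamental: x₁=2535751, y₁=118230  (since 6430033134001 − 460·13978332900 = 1)

2535751 118230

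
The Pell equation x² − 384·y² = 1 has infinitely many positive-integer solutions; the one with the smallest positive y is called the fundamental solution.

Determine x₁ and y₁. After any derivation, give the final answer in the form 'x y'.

4801 245

[19; 1,1,2,9,2,1,1,38] for √384; ℓ=8 ⇒ convergent index 7
step 0: (19, 1)  from 19·(1,0) + (0,1)
step 1: (20, 1)  from 1·(19,1) + (1,0)
step 2: (39, 2)  from 1·(20,1) + (19,1)
…
step 4: (921, 47)  from 9·(98,5) + (39,2)
…
step 6: (2861, 146)  from 1·(1940,99) + (921,47)
step 7: (4801, 245)  from 1·(2861,146) + (1940,99)
(x₁, y₁) = (4801, 245);  4801² − 384·245² = 1 ✓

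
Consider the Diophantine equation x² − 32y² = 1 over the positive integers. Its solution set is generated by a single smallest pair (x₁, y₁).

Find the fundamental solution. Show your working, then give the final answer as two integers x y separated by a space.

17 3

d=32: √d = [5; 1,1,1,10] (ℓ=4, even), read p_3/q_3
k=0  a_k=5  p_k/q_k = 5/1
k=1  a_k=1  p_k/q_k = 6/1
k=2  a_k=1  p_k/q_k = 11/2
k=3  a_k=1  p_k/q_k = 17/3
fundamental: x₁=17, y₁=3  (since 289 − 32·9 = 1)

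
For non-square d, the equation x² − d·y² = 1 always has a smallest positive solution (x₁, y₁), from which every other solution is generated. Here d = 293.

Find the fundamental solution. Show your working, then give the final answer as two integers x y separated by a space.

12320649 719780

[17; 8,1,1,8,34] for √293; ℓ=5 ⇒ convergent index 9
i=0: a=17 ⇒ p=17, q=1
i=1: a=8 ⇒ p=137, q=8
i=2: a=1 ⇒ p=154, q=9
…
i=4: a=8 ⇒ p=2482, q=145
i=5: a=34 ⇒ p=84679, q=4947
…
i=7: a=1 ⇒ p=764593, q=44668
i=8: a=1 ⇒ p=1444507, q=84389
i=9: a=8 ⇒ p=12320649, q=719780
fundamental: x₁=12320649, y₁=719780  (since 151798391781201 − 293·518083248400 = 1)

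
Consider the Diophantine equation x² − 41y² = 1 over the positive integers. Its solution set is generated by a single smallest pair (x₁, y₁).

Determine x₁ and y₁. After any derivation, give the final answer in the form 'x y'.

2049 320

[6; 2,2,12] for √41; ℓ=3 ⇒ convergent index 5
a_0=6:  p_0=6·1+0=6,  q_0=6·0+1=1
a_1=2:  p_1=2·6+1=13,  q_1=2·1+0=2
a_2=2:  p_2=2·13+6=32,  q_2=2·2+1=5
a_3=12:  p_3=12·32+13=397,  q_3=12·5+2=62
a_4=2:  p_4=2·397+32=826,  q_4=2·62+5=129
a_5=2:  p_5=2·826+397=2049,  q_5=2·129+62=320
fundamental: x₁=2049, y₁=320  (since 4198401 − 41·102400 = 1)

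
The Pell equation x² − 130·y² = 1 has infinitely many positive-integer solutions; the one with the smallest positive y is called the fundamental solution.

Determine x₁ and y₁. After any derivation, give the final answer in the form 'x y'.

6499 570

d=130: √d = [11; 2,2,22] (ℓ=3, odd), read p_5/q_5
k=0  a_k=11  p_k/q_k = 11/1
…
k=2  a_k=2  p_k/q_k = 57/5
…
k=4  a_k=2  p_k/q_k = 2611/229
k=5  a_k=2  p_k/q_k = 6499/570
(x₁, y₁) = (6499, 570);  6499² − 130·570² = 1 ✓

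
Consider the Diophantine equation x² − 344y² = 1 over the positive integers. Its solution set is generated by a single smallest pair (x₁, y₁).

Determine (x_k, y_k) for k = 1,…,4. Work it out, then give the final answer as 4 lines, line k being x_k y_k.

[18; 1,1,4,1,3,1,4,1,1,36] for √344; ℓ=10 ⇒ convergent index 9
k=0  a_k=18  p_k/q_k = 18/1
k=1  a_k=1  p_k/q_k = 19/1
k=2  a_k=1  p_k/q_k = 37/2
k=3  a_k=4  p_k/q_k = 167/9
…
k=5  a_k=3  p_k/q_k = 779/42
k=6  a_k=1  p_k/q_k = 983/53
k=7  a_k=4  p_k/q_k = 4711/254
k=8  a_k=1  p_k/q_k = 5694/307
k=9  a_k=1  p_k/q_k = 10405/561
(x₁, y₁) = (10405, 561);  10405² − 344·561² = 1 ✓
k=2:  x_2 = 10405·10405+344·561·561 = 216528049,  y_2 = 10405·561+561·10405 = 11674410
k=3:  x_3 = 10405·216528049+344·561·11674410 = 4505948689285,  y_3 = 10405·11674410+561·216528049 = 242944471539
k=4:  x_4 = 10405·4505948689285+344·561·242944471539 = 93768792007492801,  y_4 = 10405·242944471539+561·4505948689285 = 5055674441052180

10405 561
216528049 11674410
4505948689285 242944471539
93768792007492801 5055674441052180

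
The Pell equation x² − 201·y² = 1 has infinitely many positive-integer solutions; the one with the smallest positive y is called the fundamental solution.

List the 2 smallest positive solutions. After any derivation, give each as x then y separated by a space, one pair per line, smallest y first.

d=201: √d = [14; 5,1,1,1,2,…,1,5,28] (ℓ=14, even), read p_13/q_13
a_0=14:  p_0=14·1+0=14,  q_0=14·0+1=1
a_1=5:  p_1=5·14+1=71,  q_1=5·1+0=5
…
a_11=1:  p_11=1·33317+24768=58085,  q_11=1·2350+1747=4097
a_12=1:  p_12=1·58085+33317=91402,  q_12=1·4097+2350=6447
a_13=5:  p_13=5·91402+58085=515095,  q_13=5·6447+4097=36332
fundamental: x₁=515095, y₁=36332  (since 265322859025 − 201·1320014224 = 1)
(x_2, y_2) = (515095·515095 + 201·36332·36332, 515095·36332 + 36332·515095) = (530645718049, 37428863080)

515095 36332
530645718049 37428863080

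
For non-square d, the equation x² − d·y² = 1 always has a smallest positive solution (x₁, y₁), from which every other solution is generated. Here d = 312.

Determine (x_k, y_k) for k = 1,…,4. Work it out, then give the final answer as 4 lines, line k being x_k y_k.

d=312: √d = [17; 1,1,1,34] (ℓ=4, even), read p_3/q_3
k=0  a_k=17  p_k/q_k = 17/1
…
k=2  a_k=1  p_k/q_k = 35/2
k=3  a_k=1  p_k/q_k = 53/3
fundamental: x₁=53, y₁=3  (since 2809 − 312·9 = 1)
k=2:  x_2 = 53·53+312·3·3 = 5617,  y_2 = 53·3+3·53 = 318
k=3:  x_3 = 53·5617+312·3·318 = 595349,  y_3 = 53·318+3·5617 = 33705
k=4:  x_4 = 53·595349+312·3·33705 = 63101377,  y_4 = 53·33705+3·595349 = 3572412

53 3
5617 318
595349 33705
63101377 3572412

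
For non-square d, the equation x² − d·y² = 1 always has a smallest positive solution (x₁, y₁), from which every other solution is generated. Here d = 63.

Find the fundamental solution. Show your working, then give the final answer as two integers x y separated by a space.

8 1

d=63: √d = [7; 1,14] (ℓ=2, even), read p_1/q_1
a_0=7:  p_0=7·1+0=7,  q_0=7·0+1=1
a_1=1:  p_1=1·7+1=8,  q_1=1·1+0=1
→ (8, 1).  Check: 8²=64, 63·1²=63, difference 1.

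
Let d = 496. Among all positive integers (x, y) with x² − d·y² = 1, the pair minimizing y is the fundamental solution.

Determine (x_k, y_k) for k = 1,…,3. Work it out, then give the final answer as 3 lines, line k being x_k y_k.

4620799 207480
42703566796801 1917446753040
394649197502177907199 17720272078000750440

[22; 3,1,2,4,1,…,1,3,44] for √496; ℓ=16 ⇒ convergent index 15
i=0: a=22 ⇒ p=22, q=1
i=1: a=3 ⇒ p=67, q=3
i=2: a=1 ⇒ p=89, q=4
…
i=4: a=4 ⇒ p=1069, q=48
i=5: a=1 ⇒ p=1314, q=59
…
i=7: a=2 ⇒ p=6080, q=273
i=8: a=2 ⇒ p=14543, q=653
i=9: a=2 ⇒ p=35166, q=1579
i=10: a=1 ⇒ p=49709, q=2232
i=11: a=1 ⇒ p=84875, q=3811
i=12: a=4 ⇒ p=389209, q=17476
…
i=14: a=1 ⇒ p=1252502, q=56239
i=15: a=3 ⇒ p=4620799, q=207480
fundamental: x₁=4620799, y₁=207480  (since 21351783398401 − 496·43047950400 = 1)
(4620799+207480√496)^2 = 42703566796801 + 1917446753040√496
(4620799+207480√496)^3 = 394649197502177907199 + 17720272078000750440√496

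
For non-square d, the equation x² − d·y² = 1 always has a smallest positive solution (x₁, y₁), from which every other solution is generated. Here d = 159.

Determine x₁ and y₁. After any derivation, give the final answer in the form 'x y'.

d=159: √d = [12; 1,1,1,1,3,1,1,1,1,24] (ℓ=10, even), read p_9/q_9
step 0: (12, 1)  from 12·(1,0) + (0,1)
…
step 4: (63, 5)  from 1·(38,3) + (25,2)
…
step 7: (517, 41)  from 1·(290,23) + (227,18)
step 8: (807, 64)  from 1·(517,41) + (290,23)
step 9: (1324, 105)  from 1·(807,64) + (517,41)
→ (1324, 105).  Check: 1324²=1752976, 159·105²=1752975, difference 1.

1324 105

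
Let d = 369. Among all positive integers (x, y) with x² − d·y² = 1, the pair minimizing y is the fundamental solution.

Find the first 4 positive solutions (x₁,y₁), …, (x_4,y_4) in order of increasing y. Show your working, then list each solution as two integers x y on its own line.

√369 → a₀=19, period (4,1,3,2,7,4,7,2,3,1,4,38); ℓ=12 even so k=11
step 0: (19, 1)  from 19·(1,0) + (0,1)
…
step 3: (365, 19)  from 3·(96,5) + (77,4)
…
step 6: (25414, 1323)  from 4·(6147,320) + (826,43)
…
step 8: (393504, 20485)  from 2·(184045,9581) + (25414,1323)
step 9: (1364557, 71036)  from 3·(393504,20485) + (184045,9581)
step 10: (1758061, 91521)  from 1·(1364557,71036) + (393504,20485)
step 11: (8396801, 437120)  from 4·(1758061,91521) + (1364557,71036)
(x₁, y₁) = (8396801, 437120);  8396801² − 369·437120² = 1 ✓
(x_2, y_2) = (8396801·8396801 + 369·437120·437120, 8396801·437120 + 437120·8396801) = (141012534067201, 7340819306240)
(x_3, y_3) = (8396801·141012534067201 + 369·437120·7340819306240, 8396801·7340819306240 + 437120·141012534067201) = (2368108374136006451201, 123278797782910239360)
(x_4, y_4) = (8396801·2368108374136006451201 + 369·437120·123278797782910239360, 8396801·123278797782910239360 + 437120·2368108374136006451201) = (39769069528107045198367948801, 2070295065004669620717268480)

8396801 437120
141012534067201 7340819306240
2368108374136006451201 123278797782910239360
39769069528107045198367948801 2070295065004669620717268480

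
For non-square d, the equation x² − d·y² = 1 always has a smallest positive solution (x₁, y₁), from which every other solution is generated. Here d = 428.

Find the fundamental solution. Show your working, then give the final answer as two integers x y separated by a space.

√428 → a₀=20, period (1,2,4,1,5,10,5,1,4,2,1,40); ℓ=12 even so k=11
k=0  a_k=20  p_k/q_k = 20/1
…
k=8  a_k=1  p_k/q_k = 119350/5769
k=9  a_k=4  p_k/q_k = 577179/27899
k=10  a_k=2  p_k/q_k = 1273708/61567
k=11  a_k=1  p_k/q_k = 1850887/89466
fundamental: x₁=1850887, y₁=89466  (since 3425782686769 − 428·8004165156 = 1)

1850887 89466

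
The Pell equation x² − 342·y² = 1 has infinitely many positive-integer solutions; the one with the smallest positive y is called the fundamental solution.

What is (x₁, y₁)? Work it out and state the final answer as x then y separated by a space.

d=342: √d = [18; 2,36] (ℓ=2, even), read p_1/q_1
step 0: (18, 1)  from 18·(1,0) + (0,1)
step 1: (37, 2)  from 2·(18,1) + (1,0)
(x₁, y₁) = (37, 2);  37² − 342·2² = 1 ✓

37 2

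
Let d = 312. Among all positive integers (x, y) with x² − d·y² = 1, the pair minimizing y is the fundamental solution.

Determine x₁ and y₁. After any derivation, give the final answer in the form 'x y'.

53 3

√312 = [17; 1,1,1,34, …], period ℓ=4 (even) → k=3
step 0: (17, 1)  from 17·(1,0) + (0,1)
step 1: (18, 1)  from 1·(17,1) + (1,0)
step 2: (35, 2)  from 1·(18,1) + (17,1)
step 3: (53, 3)  from 1·(35,2) + (18,1)
→ (53, 3).  Check: 53²=2809, 312·3²=2808, difference 1.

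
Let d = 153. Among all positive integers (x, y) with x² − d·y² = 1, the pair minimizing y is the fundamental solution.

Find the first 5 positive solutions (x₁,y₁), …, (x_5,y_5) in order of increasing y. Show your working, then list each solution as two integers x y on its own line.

√153 → a₀=12, period (2,1,2,2,2,1,2,24); ℓ=8 even so k=7
step 0: (12, 1)  from 12·(1,0) + (0,1)
step 1: (25, 2)  from 2·(12,1) + (1,0)
step 2: (37, 3)  from 1·(25,2) + (12,1)
step 3: (99, 8)  from 2·(37,3) + (25,2)
…
step 5: (569, 46)  from 2·(235,19) + (99,8)
step 6: (804, 65)  from 1·(569,46) + (235,19)
step 7: (2177, 176)  from 2·(804,65) + (569,46)
(x₁, y₁) = (2177, 176);  2177² − 153·176² = 1 ✓
(2177+176√153)^2 = 9478657 + 766304√153
(2177+176√153)^3 = 41270070401 + 3336487440√153
(2177+176√153)^4 = 179689877047297 + 14527065547456√153
(2177+176√153)^5 = 782369683393860737 + 63250840057135984√153

2177 176
9478657 766304
41270070401 3336487440
179689877047297 14527065547456
782369683393860737 63250840057135984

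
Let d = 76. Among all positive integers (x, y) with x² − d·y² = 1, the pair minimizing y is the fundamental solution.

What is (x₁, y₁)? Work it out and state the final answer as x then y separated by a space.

d=76: √d = [8; 1,2,1,1,5,4,5,1,1,2,1,16] (ℓ=12, even), read p_11/q_11
step 0: (8, 1)  from 8·(1,0) + (0,1)
…
step 10: (41488, 4759)  from 2·(16311,1871) + (8866,1017)
step 11: (57799, 6630)  from 1·(41488,4759) + (16311,1871)
(x₁, y₁) = (57799, 6630);  57799² − 76·6630² = 1 ✓

57799 6630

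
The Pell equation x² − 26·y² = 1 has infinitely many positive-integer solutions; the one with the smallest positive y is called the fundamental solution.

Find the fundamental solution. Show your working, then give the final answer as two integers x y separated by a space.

√26 = [5; 10, …], period ℓ=1 (odd) → k=1
k=0  a_k=5  p_k/q_k = 5/1
k=1  a_k=10  p_k/q_k = 51/10
(x₁, y₁) = (51, 10);  51² − 26·10² = 1 ✓

51 10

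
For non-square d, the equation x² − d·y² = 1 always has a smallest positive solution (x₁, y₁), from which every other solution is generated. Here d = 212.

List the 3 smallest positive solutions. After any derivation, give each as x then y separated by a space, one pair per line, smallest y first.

66249 4550
8777860001 602865900
1163048894346249 79878526013650

√212 = [14; 1,1,3,1,1,…,1,1,28, …], period ℓ=14 (even) → k=13
k=0  a_k=14  p_k/q_k = 14/1
k=1  a_k=1  p_k/q_k = 15/1
…
k=4  a_k=1  p_k/q_k = 131/9
k=5  a_k=1  p_k/q_k = 233/16
k=6  a_k=1  p_k/q_k = 364/25
k=7  a_k=6  p_k/q_k = 2417/166
…
k=9  a_k=1  p_k/q_k = 5198/357
k=10  a_k=1  p_k/q_k = 7979/548
…
k=12  a_k=1  p_k/q_k = 37114/2549
k=13  a_k=1  p_k/q_k = 66249/4550
fundamental: x₁=66249, y₁=4550  (since 4388930001 − 212·20702500 = 1)
n=2: (66249,4550)∘(66249,4550) = (66249·66249+212·4550·4550, 66249·4550+4550·66249) = (8777860001,602865900)
n=3: (8777860001,602865900)∘(66249,4550) = (66249·8777860001+212·4550·602865900, 66249·602865900+4550·8777860001) = (1163048894346249,79878526013650)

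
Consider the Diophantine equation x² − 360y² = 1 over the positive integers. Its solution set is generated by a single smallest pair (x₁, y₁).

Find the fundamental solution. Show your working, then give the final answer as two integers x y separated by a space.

19 1

√360 = [18; 1,36, …], period ℓ=2 (even) → k=1
a_0=18:  p_0=18·1+0=18,  q_0=18·0+1=1
a_1=1:  p_1=1·18+1=19,  q_1=1·1+0=1
→ (19, 1).  Check: 19²=361, 360·1²=360, difference 1.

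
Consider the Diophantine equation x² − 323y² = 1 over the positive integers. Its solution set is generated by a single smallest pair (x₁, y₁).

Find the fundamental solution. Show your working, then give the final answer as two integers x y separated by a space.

[17; 1,34] for √323; ℓ=2 ⇒ convergent index 1
step 0: (17, 1)  from 17·(1,0) + (0,1)
step 1: (18, 1)  from 1·(17,1) + (1,0)
→ (18, 1).  Check: 18²=324, 323·1²=323, difference 1.

18 1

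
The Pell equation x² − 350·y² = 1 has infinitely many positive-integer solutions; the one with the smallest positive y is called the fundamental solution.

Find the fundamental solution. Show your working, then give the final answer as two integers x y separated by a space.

√350 = [18; 1,2,2,2,1,36, …], period ℓ=6 (even) → k=5
step 0: (18, 1)  from 18·(1,0) + (0,1)
…
step 4: (318, 17)  from 2·(131,7) + (56,3)
step 5: (449, 24)  from 1·(318,17) + (131,7)
(x₁, y₁) = (449, 24);  449² − 350·24² = 1 ✓

449 24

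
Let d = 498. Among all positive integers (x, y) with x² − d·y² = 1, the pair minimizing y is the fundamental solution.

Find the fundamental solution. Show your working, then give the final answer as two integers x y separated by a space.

179777 8056

d=498: √d = [22; 3,6,22,6,3,44] (ℓ=6, even), read p_5/q_5
i=0: a=22 ⇒ p=22, q=1
i=1: a=3 ⇒ p=67, q=3
…
i=4: a=6 ⇒ p=56794, q=2545
i=5: a=3 ⇒ p=179777, q=8056
fundamental: x₁=179777, y₁=8056  (since 32319769729 − 498·64899136 = 1)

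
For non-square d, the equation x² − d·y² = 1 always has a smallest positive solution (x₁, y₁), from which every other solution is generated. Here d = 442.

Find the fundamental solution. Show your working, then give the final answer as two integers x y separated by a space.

883 42

√442 = [21; 42, …], period ℓ=1 (odd) → k=1
step 0: (21, 1)  from 21·(1,0) + (0,1)
step 1: (883, 42)  from 42·(21,1) + (1,0)
→ (883, 42).  Check: 883²=779689, 442·42²=779688, difference 1.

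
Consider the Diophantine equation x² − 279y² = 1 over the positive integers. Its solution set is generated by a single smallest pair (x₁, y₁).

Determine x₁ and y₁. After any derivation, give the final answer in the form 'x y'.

1520 91

d=279: √d = [16; 1,2,2,1,2,2,1,32] (ℓ=8, even), read p_7/q_7
a_0=16:  p_0=16·1+0=16,  q_0=16·0+1=1
a_1=1:  p_1=1·16+1=17,  q_1=1·1+0=1
…
a_4=1:  p_4=1·117+50=167,  q_4=1·7+3=10
…
a_6=2:  p_6=2·451+167=1069,  q_6=2·27+10=64
a_7=1:  p_7=1·1069+451=1520,  q_7=1·64+27=91
→ (1520, 91).  Check: 1520²=2310400, 279·91²=2310399, difference 1.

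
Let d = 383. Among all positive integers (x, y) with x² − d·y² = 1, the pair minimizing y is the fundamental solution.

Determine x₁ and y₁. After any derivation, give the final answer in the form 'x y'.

18768 959

d=383: √d = [19; 1,1,3,19,3,1,1,38] (ℓ=8, even), read p_7/q_7
i=0: a=19 ⇒ p=19, q=1
…
i=2: a=1 ⇒ p=39, q=2
i=3: a=3 ⇒ p=137, q=7
…
i=5: a=3 ⇒ p=8063, q=412
i=6: a=1 ⇒ p=10705, q=547
i=7: a=1 ⇒ p=18768, q=959
(x₁, y₁) = (18768, 959);  18768² − 383·959² = 1 ✓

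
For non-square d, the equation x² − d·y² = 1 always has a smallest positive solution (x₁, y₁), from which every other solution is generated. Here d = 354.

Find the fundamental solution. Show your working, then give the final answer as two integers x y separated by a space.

[18; 1,4,2,2,18,2,2,4,1,36] for √354; ℓ=10 ⇒ convergent index 9
i=0: a=18 ⇒ p=18, q=1
…
i=2: a=4 ⇒ p=94, q=5
i=3: a=2 ⇒ p=207, q=11
…
i=8: a=4 ⇒ p=210294, q=11177
i=9: a=1 ⇒ p=258065, q=13716
fundamental: x₁=258065, y₁=13716  (since 66597544225 − 354·188128656 = 1)

258065 13716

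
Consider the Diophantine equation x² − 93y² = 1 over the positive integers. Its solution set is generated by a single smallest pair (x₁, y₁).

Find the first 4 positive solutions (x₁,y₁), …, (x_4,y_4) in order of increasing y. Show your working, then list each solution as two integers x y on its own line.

d=93: √d = [9; 1,1,1,4,6,4,1,1,1,18] (ℓ=10, even), read p_9/q_9
step 0: (9, 1)  from 9·(1,0) + (0,1)
…
step 7: (4330, 449)  from 1·(3491,362) + (839,87)
step 8: (7821, 811)  from 1·(4330,449) + (3491,362)
step 9: (12151, 1260)  from 1·(7821,811) + (4330,449)
→ (12151, 1260).  Check: 12151²=147646801, 93·1260²=147646800, difference 1.
n=2: (12151,1260)∘(12151,1260) = (12151·12151+93·1260·1260, 12151·1260+1260·12151) = (295293601,30620520)
n=3: (295293601,30620520)∘(12151,1260) = (12151·295293601+93·1260·30620520, 12151·30620520+1260·295293601) = (7176225079351,744139875780)
n=4: (7176225079351,744139875780)∘(12151,1260) = (12151·7176225079351+93·1260·744139875780, 12151·744139875780+1260·7176225079351) = (174396621583094401,18084087230585040)

12151 1260
295293601 30620520
7176225079351 744139875780
174396621583094401 18084087230585040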